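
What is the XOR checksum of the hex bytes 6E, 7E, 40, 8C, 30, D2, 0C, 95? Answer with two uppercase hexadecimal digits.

A7

XOR the bytes together:
  start with 0x6E
  0x6E ⊕ 0x7E = 0x10
  0x10 ⊕ 0x40 = 0x50
  0x50 ⊕ 0x8C = 0xDC
  0xDC ⊕ 0x30 = 0xEC
  0xEC ⊕ 0xD2 = 0x3E
  0x3E ⊕ 0x0C = 0x32
  0x32 ⊕ 0x95 = 0xA7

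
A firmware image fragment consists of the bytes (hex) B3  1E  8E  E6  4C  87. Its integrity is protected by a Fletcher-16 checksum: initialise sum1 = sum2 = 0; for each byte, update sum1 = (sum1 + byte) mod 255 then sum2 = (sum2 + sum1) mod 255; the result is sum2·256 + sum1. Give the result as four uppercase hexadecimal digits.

Running sums (mod 255):
  after byte 0 (B3): sum1=179, sum2=179
  after byte 1 (1E): sum1=209, sum2=133
  after byte 2 (8E): sum1=96, sum2=229
  after byte 3 (E6): sum1=71, sum2=45
  after byte 4 (4C): sum1=147, sum2=192
  after byte 5 (87): sum1=27, sum2=219
Checksum = sum2·256 + sum1 = 219·256 + 27 = 56091 = 0xDB1B.

DB1B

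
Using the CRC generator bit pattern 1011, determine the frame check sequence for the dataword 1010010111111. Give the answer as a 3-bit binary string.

000

Append 3 zeros: 1010010111111000. Divide by 1011 (XOR where the leading bit is 1):
  pos 0: 1010 XOR 1011 = 0001
  pos 3: 1010 XOR 1011 = 0001
  pos 6: 1111 XOR 1011 = 0100
  pos 7: 1001 XOR 1011 = 0010
  pos 9: 1011 XOR 1011 = 0000
Remainder (last 3 bits) = 000. This is the CRC / FCS.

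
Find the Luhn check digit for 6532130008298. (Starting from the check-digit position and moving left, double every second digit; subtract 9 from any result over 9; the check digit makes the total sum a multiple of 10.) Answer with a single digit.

Partial digits right→left: 8 9 2 8 0 0 0 3 1 2 3 5 6
Double every second digit counting from the check-digit position (so the 1st, 3rd, 5th, ... of the partial from the right).
  doubled (with −9 where >9): 7 4 0 0 2 6 3 → sum 22
  kept as-is: 9 8 0 3 2 5 → sum 27
Total = 22 + 27 = 49.
Check digit = (10 − (49 mod 10)) mod 10 = 1.

1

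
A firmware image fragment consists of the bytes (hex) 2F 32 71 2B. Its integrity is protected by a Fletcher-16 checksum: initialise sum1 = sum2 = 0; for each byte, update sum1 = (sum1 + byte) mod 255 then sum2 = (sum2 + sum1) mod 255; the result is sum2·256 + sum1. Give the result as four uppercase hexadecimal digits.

61FD

Running sums (mod 255):
  after byte 0 (2F): sum1=47, sum2=47
  after byte 1 (32): sum1=97, sum2=144
  after byte 2 (71): sum1=210, sum2=99
  after byte 3 (2B): sum1=253, sum2=97
Checksum = sum2·256 + sum1 = 97·256 + 253 = 25085 = 0x61FD.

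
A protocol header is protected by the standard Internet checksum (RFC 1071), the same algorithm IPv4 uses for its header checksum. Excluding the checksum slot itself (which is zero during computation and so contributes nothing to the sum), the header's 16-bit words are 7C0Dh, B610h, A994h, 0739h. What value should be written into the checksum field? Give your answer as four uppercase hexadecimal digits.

1D14

One's-complement addition (fold any carry out of bit 15 back into bit 0):
  0x7C0D + 0xB610 = 0x1321D → wrap carry → 0x321E
  0x321E + 0xA994 = 0x0DBB2
  0xDBB2 + 0x0739 = 0x0E2EB
One's-complement sum = 0xE2EB.
Checksum = ~0xE2EB & 0xFFFF = 0x1D14.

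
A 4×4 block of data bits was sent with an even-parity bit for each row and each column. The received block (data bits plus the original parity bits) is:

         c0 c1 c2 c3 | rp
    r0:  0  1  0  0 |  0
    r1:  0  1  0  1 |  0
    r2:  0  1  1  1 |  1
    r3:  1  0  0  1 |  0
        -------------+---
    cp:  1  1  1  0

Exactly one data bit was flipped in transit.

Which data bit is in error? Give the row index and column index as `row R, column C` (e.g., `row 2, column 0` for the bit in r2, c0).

row 0, column 3

Recompute each row's even parity and compare to rp:
  r0: data parity 1, sent rp 0 → mismatch
  r1: data parity 0, sent rp 0 → ok
  r2: data parity 1, sent rp 1 → ok
  r3: data parity 0, sent rp 0 → ok
Recompute each column's even parity and compare to cp:
  c0: data parity 1, sent cp 1 → ok
  c1: data parity 1, sent cp 1 → ok
  c2: data parity 1, sent cp 1 → ok
  c3: data parity 1, sent cp 0 → mismatch
Exactly one row (r0) and one column (c3) fail → the flipped bit is at their intersection.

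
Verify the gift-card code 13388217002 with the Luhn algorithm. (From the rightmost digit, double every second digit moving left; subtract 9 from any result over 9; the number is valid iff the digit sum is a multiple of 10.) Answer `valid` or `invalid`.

From the right, keep odd positions and double even positions (subtract 9 from any doubled value over 9):
  doubled (positions 2,4,...): 0 5 4 7 6 → sum 22
  kept (positions 1,3,...): 2 0 1 8 3 1 → sum 15
Total = 37.
37 mod 10 = 7, so the number is invalid.

invalid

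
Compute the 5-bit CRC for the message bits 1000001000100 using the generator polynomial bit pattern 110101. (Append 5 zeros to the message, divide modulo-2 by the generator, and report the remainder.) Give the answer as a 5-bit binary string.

Append 5 zeros: 100000100010000000. Divide by 110101 (XOR where the leading bit is 1):
  pos 0: 100000 XOR 110101 = 010101
  pos 1: 101011 XOR 110101 = 011110
  pos 2: 111100 XOR 110101 = 001001
  pos 4: 100100 XOR 110101 = 010001
  pos 5: 100011 XOR 110101 = 010110
  pos 6: 101100 XOR 110101 = 011001
  pos 7: 110010 XOR 110101 = 000111
  pos 10: 111000 XOR 110101 = 001101
  pos 12: 110100 XOR 110101 = 000001
Remainder (last 5 bits) = 00001. This is the CRC / FCS.

00001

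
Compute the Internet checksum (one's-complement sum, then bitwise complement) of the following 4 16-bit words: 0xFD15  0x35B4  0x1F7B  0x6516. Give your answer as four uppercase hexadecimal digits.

48A4

One's-complement addition (fold any carry out of bit 15 back into bit 0):
  0xFD15 + 0x35B4 = 0x132C9 → wrap carry → 0x32CA
  0x32CA + 0x1F7B = 0x05245
  0x5245 + 0x6516 = 0x0B75B
One's-complement sum = 0xB75B.
Checksum = ~0xB75B & 0xFFFF = 0x48A4.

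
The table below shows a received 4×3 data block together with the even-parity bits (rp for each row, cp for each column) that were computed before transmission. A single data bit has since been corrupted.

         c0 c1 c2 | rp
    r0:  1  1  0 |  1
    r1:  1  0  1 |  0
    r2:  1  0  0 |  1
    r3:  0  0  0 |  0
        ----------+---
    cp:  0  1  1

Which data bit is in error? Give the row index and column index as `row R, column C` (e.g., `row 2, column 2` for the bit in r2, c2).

row 0, column 0

Recompute each row's even parity and compare to rp:
  r0: data parity 0, sent rp 1 → mismatch
  r1: data parity 0, sent rp 0 → ok
  r2: data parity 1, sent rp 1 → ok
  r3: data parity 0, sent rp 0 → ok
Recompute each column's even parity and compare to cp:
  c0: data parity 1, sent cp 0 → mismatch
  c1: data parity 1, sent cp 1 → ok
  c2: data parity 1, sent cp 1 → ok
Exactly one row (r0) and one column (c0) fail → the flipped bit is at their intersection.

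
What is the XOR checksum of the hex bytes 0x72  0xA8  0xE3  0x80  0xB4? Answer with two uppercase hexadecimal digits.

0D

XOR the bytes together:
  start with 0x72
  0x72 ⊕ 0xA8 = 0xDA
  0xDA ⊕ 0xE3 = 0x39
  0x39 ⊕ 0x80 = 0xB9
  0xB9 ⊕ 0xB4 = 0x0D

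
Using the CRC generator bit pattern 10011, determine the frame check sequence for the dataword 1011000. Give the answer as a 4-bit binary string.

1001

Append 4 zeros: 10110000000. Divide by 10011 (XOR where the leading bit is 1):
  pos 0: 10110 XOR 10011 = 00101
  pos 2: 10100 XOR 10011 = 00111
  pos 4: 11100 XOR 10011 = 01111
  pos 5: 11110 XOR 10011 = 01101
  pos 6: 11010 XOR 10011 = 01001
Remainder (last 4 bits) = 1001. This is the CRC / FCS.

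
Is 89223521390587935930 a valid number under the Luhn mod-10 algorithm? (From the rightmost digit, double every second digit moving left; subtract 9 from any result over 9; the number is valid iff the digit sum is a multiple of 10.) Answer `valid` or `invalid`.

valid

From the right, keep odd positions and double even positions (subtract 9 from any doubled value over 9):
  doubled (positions 2,4,...): 6 1 9 7 0 6 4 6 4 7 → sum 50
  kept (positions 1,3,...): 0 9 3 7 5 9 1 5 2 9 → sum 50
Total = 100.
100 mod 10 = 0, so the number is valid.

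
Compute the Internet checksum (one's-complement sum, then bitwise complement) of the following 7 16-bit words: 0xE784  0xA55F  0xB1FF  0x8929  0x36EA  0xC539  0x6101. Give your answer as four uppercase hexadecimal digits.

DACC

One's-complement addition (fold any carry out of bit 15 back into bit 0):
  0xE784 + 0xA55F = 0x18CE3 → wrap carry → 0x8CE4
  0x8CE4 + 0xB1FF = 0x13EE3 → wrap carry → 0x3EE4
  0x3EE4 + 0x8929 = 0x0C80D
  0xC80D + 0x36EA = 0x0FEF7
  0xFEF7 + 0xC539 = 0x1C430 → wrap carry → 0xC431
  0xC431 + 0x6101 = 0x12532 → wrap carry → 0x2533
One's-complement sum = 0x2533.
Checksum = ~0x2533 & 0xFFFF = 0xDACC.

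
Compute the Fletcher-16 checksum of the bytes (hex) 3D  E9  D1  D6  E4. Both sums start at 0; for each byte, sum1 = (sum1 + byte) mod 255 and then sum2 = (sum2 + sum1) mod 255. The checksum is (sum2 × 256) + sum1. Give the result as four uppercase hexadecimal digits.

E1B4

Running sums (mod 255):
  after byte 0 (3D): sum1=61, sum2=61
  after byte 1 (E9): sum1=39, sum2=100
  after byte 2 (D1): sum1=248, sum2=93
  after byte 3 (D6): sum1=207, sum2=45
  after byte 4 (E4): sum1=180, sum2=225
Checksum = sum2·256 + sum1 = 225·256 + 180 = 57780 = 0xE1B4.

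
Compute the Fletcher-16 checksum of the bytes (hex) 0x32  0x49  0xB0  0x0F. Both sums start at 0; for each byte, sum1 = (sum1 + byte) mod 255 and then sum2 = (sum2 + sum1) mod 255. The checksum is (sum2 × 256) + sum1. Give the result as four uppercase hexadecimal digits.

Running sums (mod 255):
  after byte 0 (0x32): sum1=50, sum2=50
  after byte 1 (0x49): sum1=123, sum2=173
  after byte 2 (0xB0): sum1=44, sum2=217
  after byte 3 (0x0F): sum1=59, sum2=21
Checksum = sum2·256 + sum1 = 21·256 + 59 = 5435 = 0x153B.

153B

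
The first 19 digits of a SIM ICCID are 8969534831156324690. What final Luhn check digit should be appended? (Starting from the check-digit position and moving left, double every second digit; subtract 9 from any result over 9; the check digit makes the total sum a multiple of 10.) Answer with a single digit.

Partial digits right→left: 0 9 6 4 2 3 6 5 1 1 3 8 4 3 5 9 6 9 8
Double every second digit counting from the check-digit position (so the 1st, 3rd, 5th, ... of the partial from the right).
  doubled (with −9 where >9): 0 3 4 3 2 6 8 1 3 7 → sum 37
  kept as-is: 9 4 3 5 1 8 3 9 9 → sum 51
Total = 37 + 51 = 88.
Check digit = (10 − (88 mod 10)) mod 10 = 2.

2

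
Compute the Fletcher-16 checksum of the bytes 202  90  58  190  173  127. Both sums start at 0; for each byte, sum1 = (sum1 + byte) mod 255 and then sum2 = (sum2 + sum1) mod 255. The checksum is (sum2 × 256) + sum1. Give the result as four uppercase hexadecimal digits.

844B

Running sums (mod 255):
  after byte 0 (202): sum1=202, sum2=202
  after byte 1 (90): sum1=37, sum2=239
  after byte 2 (58): sum1=95, sum2=79
  after byte 3 (190): sum1=30, sum2=109
  after byte 4 (173): sum1=203, sum2=57
  after byte 5 (127): sum1=75, sum2=132
Checksum = sum2·256 + sum1 = 132·256 + 75 = 33867 = 0x844B.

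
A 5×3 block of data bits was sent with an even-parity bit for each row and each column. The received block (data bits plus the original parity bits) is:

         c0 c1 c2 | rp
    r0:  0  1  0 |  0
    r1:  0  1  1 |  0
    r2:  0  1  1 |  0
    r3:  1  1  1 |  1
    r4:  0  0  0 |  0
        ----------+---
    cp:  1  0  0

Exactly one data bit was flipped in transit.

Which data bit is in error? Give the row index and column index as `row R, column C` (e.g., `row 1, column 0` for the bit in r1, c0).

row 0, column 2

Recompute each row's even parity and compare to rp:
  r0: data parity 1, sent rp 0 → mismatch
  r1: data parity 0, sent rp 0 → ok
  r2: data parity 0, sent rp 0 → ok
  r3: data parity 1, sent rp 1 → ok
  r4: data parity 0, sent rp 0 → ok
Recompute each column's even parity and compare to cp:
  c0: data parity 1, sent cp 1 → ok
  c1: data parity 0, sent cp 0 → ok
  c2: data parity 1, sent cp 0 → mismatch
Exactly one row (r0) and one column (c2) fail → the flipped bit is at their intersection.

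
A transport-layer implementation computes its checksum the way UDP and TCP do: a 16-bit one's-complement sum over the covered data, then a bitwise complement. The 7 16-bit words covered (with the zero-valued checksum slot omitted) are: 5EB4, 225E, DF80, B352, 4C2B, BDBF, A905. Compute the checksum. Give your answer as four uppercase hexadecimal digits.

3929

One's-complement addition (fold any carry out of bit 15 back into bit 0):
  0x5EB4 + 0x225E = 0x08112
  0x8112 + 0xDF80 = 0x16092 → wrap carry → 0x6093
  0x6093 + 0xB352 = 0x113E5 → wrap carry → 0x13E6
  0x13E6 + 0x4C2B = 0x06011
  0x6011 + 0xBDBF = 0x11DD0 → wrap carry → 0x1DD1
  0x1DD1 + 0xA905 = 0x0C6D6
One's-complement sum = 0xC6D6.
Checksum = ~0xC6D6 & 0xFFFF = 0x3929.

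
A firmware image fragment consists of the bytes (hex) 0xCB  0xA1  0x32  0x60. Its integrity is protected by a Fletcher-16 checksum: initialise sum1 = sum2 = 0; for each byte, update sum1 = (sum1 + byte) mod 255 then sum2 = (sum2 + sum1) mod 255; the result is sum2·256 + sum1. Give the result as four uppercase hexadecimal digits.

D800

Running sums (mod 255):
  after byte 0 (0xCB): sum1=203, sum2=203
  after byte 1 (0xA1): sum1=109, sum2=57
  after byte 2 (0x32): sum1=159, sum2=216
  after byte 3 (0x60): sum1=0, sum2=216
Checksum = sum2·256 + sum1 = 216·256 + 0 = 55296 = 0xD800.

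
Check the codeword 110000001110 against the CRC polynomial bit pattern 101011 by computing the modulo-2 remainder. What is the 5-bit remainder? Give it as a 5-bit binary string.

Modulo-2 division of 110000001110 by 101011:
  pos 0: 110000 XOR 101011 = 011011
  pos 1: 110110 XOR 101011 = 011101
  pos 2: 111010 XOR 101011 = 010001
  pos 3: 100011 XOR 101011 = 001000
  pos 5: 100011 XOR 101011 = 001000
Remainder = 10000 (nonzero — an error is detected).

10000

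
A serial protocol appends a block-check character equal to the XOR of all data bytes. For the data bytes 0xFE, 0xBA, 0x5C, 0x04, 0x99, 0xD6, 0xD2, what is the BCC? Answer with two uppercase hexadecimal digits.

XOR the bytes together:
  start with 0xFE
  0xFE ⊕ 0xBA = 0x44
  0x44 ⊕ 0x5C = 0x18
  0x18 ⊕ 0x04 = 0x1C
  0x1C ⊕ 0x99 = 0x85
  0x85 ⊕ 0xD6 = 0x53
  0x53 ⊕ 0xD2 = 0x81

81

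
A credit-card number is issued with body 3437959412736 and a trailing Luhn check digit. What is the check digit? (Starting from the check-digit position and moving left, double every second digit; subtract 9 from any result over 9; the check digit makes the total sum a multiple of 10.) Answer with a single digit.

5

Partial digits right→left: 6 3 7 2 1 4 9 5 9 7 3 4 3
Double every second digit counting from the check-digit position (so the 1st, 3rd, 5th, ... of the partial from the right).
  doubled (with −9 where >9): 3 5 2 9 9 6 6 → sum 40
  kept as-is: 3 2 4 5 7 4 → sum 25
Total = 40 + 25 = 65.
Check digit = (10 − (65 mod 10)) mod 10 = 5.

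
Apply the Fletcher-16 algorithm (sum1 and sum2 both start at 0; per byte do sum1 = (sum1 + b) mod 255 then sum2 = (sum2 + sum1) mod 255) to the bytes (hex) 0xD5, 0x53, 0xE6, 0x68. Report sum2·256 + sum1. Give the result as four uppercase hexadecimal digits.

8778

Running sums (mod 255):
  after byte 0 (0xD5): sum1=213, sum2=213
  after byte 1 (0x53): sum1=41, sum2=254
  after byte 2 (0xE6): sum1=16, sum2=15
  after byte 3 (0x68): sum1=120, sum2=135
Checksum = sum2·256 + sum1 = 135·256 + 120 = 34680 = 0x8778.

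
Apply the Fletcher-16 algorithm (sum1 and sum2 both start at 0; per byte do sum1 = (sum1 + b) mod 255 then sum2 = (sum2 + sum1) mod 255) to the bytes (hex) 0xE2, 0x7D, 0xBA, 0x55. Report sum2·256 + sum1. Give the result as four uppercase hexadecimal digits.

CE70

Running sums (mod 255):
  after byte 0 (0xE2): sum1=226, sum2=226
  after byte 1 (0x7D): sum1=96, sum2=67
  after byte 2 (0xBA): sum1=27, sum2=94
  after byte 3 (0x55): sum1=112, sum2=206
Checksum = sum2·256 + sum1 = 206·256 + 112 = 52848 = 0xCE70.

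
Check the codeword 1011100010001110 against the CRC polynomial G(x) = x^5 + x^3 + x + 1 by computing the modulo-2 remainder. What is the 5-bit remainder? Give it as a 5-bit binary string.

Modulo-2 division of 1011100010001110 by 101011:
  pos 0: 101110 XOR 101011 = 000101
  pos 3: 101001 XOR 101011 = 000010
  pos 7: 100001 XOR 101011 = 001010
  pos 9: 101011 XOR 101011 = 000000
Remainder = 00000 (zero — the frame passes the CRC check).

00000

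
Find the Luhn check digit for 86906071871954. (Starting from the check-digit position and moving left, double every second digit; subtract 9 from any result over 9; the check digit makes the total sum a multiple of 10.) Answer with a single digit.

Partial digits right→left: 4 5 9 1 7 8 1 7 0 6 0 9 6 8
Double every second digit counting from the check-digit position (so the 1st, 3rd, 5th, ... of the partial from the right).
  doubled (with −9 where >9): 8 9 5 2 0 0 3 → sum 27
  kept as-is: 5 1 8 7 6 9 8 → sum 44
Total = 27 + 44 = 71.
Check digit = (10 − (71 mod 10)) mod 10 = 9.

9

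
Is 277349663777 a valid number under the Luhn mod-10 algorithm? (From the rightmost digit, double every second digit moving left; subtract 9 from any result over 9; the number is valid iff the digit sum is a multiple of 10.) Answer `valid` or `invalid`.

valid

From the right, keep odd positions and double even positions (subtract 9 from any doubled value over 9):
  doubled (positions 2,4,...): 5 6 3 8 5 4 → sum 31
  kept (positions 1,3,...): 7 7 6 9 3 7 → sum 39
Total = 70.
70 mod 10 = 0, so the number is valid.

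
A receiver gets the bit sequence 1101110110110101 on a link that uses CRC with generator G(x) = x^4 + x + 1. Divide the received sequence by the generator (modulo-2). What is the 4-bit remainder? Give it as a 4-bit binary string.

0000

Modulo-2 division of 1101110110110101 by 10011:
  pos 0: 11011 XOR 10011 = 01000
  pos 1: 10001 XOR 10011 = 00010
  pos 4: 10011 XOR 10011 = 00000
  pos 10: 11010 XOR 10011 = 01001
  pos 11: 10011 XOR 10011 = 00000
Remainder = 0000 (zero — the frame passes the CRC check).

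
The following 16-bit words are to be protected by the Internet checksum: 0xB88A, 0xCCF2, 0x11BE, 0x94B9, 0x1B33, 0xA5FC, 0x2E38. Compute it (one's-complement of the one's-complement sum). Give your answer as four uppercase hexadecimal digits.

E4A2

One's-complement addition (fold any carry out of bit 15 back into bit 0):
  0xB88A + 0xCCF2 = 0x1857C → wrap carry → 0x857D
  0x857D + 0x11BE = 0x0973B
  0x973B + 0x94B9 = 0x12BF4 → wrap carry → 0x2BF5
  0x2BF5 + 0x1B33 = 0x04728
  0x4728 + 0xA5FC = 0x0ED24
  0xED24 + 0x2E38 = 0x11B5C → wrap carry → 0x1B5D
One's-complement sum = 0x1B5D.
Checksum = ~0x1B5D & 0xFFFF = 0xE4A2.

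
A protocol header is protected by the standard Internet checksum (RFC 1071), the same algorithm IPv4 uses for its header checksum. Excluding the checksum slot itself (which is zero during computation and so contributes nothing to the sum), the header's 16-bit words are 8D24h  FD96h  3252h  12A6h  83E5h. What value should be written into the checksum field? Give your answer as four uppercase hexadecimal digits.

AC66

One's-complement addition (fold any carry out of bit 15 back into bit 0):
  0x8D24 + 0xFD96 = 0x18ABA → wrap carry → 0x8ABB
  0x8ABB + 0x3252 = 0x0BD0D
  0xBD0D + 0x12A6 = 0x0CFB3
  0xCFB3 + 0x83E5 = 0x15398 → wrap carry → 0x5399
One's-complement sum = 0x5399.
Checksum = ~0x5399 & 0xFFFF = 0xAC66.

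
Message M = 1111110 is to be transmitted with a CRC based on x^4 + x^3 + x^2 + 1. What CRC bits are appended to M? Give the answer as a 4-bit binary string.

Append 4 zeros: 11111100000. Divide by 11101 (XOR where the leading bit is 1):
  pos 0: 11111 XOR 11101 = 00010
  pos 3: 10100 XOR 11101 = 01001
  pos 4: 10010 XOR 11101 = 01111
  pos 5: 11110 XOR 11101 = 00011
Remainder (last 4 bits) = 0110. This is the CRC / FCS.

0110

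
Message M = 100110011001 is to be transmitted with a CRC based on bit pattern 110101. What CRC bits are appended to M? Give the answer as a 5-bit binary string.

Append 5 zeros: 10011001100100000. Divide by 110101 (XOR where the leading bit is 1):
  pos 0: 100110 XOR 110101 = 010011
  pos 1: 100110 XOR 110101 = 010011
  pos 2: 100111 XOR 110101 = 010010
  pos 3: 100101 XOR 110101 = 010000
  pos 4: 100000 XOR 110101 = 010101
  pos 5: 101010 XOR 110101 = 011111
  pos 6: 111111 XOR 110101 = 001010
  pos 8: 101000 XOR 110101 = 011101
  pos 9: 111010 XOR 110101 = 001111
  pos 11: 111100 XOR 110101 = 001001
Remainder (last 5 bits) = 01001. This is the CRC / FCS.

01001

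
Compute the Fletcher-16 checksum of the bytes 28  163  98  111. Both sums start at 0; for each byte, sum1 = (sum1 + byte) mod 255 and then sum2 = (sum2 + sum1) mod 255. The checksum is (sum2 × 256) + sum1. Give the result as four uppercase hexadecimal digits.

8F91

Running sums (mod 255):
  after byte 0 (28): sum1=28, sum2=28
  after byte 1 (163): sum1=191, sum2=219
  after byte 2 (98): sum1=34, sum2=253
  after byte 3 (111): sum1=145, sum2=143
Checksum = sum2·256 + sum1 = 143·256 + 145 = 36753 = 0x8F91.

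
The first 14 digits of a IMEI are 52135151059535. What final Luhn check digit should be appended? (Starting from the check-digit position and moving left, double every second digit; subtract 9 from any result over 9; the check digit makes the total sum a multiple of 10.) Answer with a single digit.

5

Partial digits right→left: 5 3 5 9 5 0 1 5 1 5 3 1 2 5
Double every second digit counting from the check-digit position (so the 1st, 3rd, 5th, ... of the partial from the right).
  doubled (with −9 where >9): 1 1 1 2 2 6 4 → sum 17
  kept as-is: 3 9 0 5 5 1 5 → sum 28
Total = 17 + 28 = 45.
Check digit = (10 − (45 mod 10)) mod 10 = 5.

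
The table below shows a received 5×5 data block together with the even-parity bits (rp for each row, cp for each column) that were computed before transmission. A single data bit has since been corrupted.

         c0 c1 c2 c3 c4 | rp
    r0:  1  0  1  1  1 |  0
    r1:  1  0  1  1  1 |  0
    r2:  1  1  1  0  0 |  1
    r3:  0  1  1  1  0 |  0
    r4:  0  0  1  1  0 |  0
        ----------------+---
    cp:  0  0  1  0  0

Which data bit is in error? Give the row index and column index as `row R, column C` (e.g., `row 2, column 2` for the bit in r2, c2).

Recompute each row's even parity and compare to rp:
  r0: data parity 0, sent rp 0 → ok
  r1: data parity 0, sent rp 0 → ok
  r2: data parity 1, sent rp 1 → ok
  r3: data parity 1, sent rp 0 → mismatch
  r4: data parity 0, sent rp 0 → ok
Recompute each column's even parity and compare to cp:
  c0: data parity 1, sent cp 0 → mismatch
  c1: data parity 0, sent cp 0 → ok
  c2: data parity 1, sent cp 1 → ok
  c3: data parity 0, sent cp 0 → ok
  c4: data parity 0, sent cp 0 → ok
Exactly one row (r3) and one column (c0) fail → the flipped bit is at their intersection.

row 3, column 0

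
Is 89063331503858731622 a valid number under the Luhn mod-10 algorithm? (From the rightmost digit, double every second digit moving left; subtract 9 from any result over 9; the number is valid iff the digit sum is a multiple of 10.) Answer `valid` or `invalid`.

From the right, keep odd positions and double even positions (subtract 9 from any doubled value over 9):
  doubled (positions 2,4,...): 4 2 5 1 6 1 6 6 0 7 → sum 38
  kept (positions 1,3,...): 2 6 3 8 8 0 1 3 6 9 → sum 46
Total = 84.
84 mod 10 = 4, so the number is invalid.

invalid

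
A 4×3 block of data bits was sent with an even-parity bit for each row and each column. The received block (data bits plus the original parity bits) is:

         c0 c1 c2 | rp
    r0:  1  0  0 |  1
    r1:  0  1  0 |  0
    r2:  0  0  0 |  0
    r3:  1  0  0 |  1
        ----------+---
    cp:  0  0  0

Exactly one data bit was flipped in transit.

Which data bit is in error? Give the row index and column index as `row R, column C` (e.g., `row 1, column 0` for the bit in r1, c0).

Recompute each row's even parity and compare to rp:
  r0: data parity 1, sent rp 1 → ok
  r1: data parity 1, sent rp 0 → mismatch
  r2: data parity 0, sent rp 0 → ok
  r3: data parity 1, sent rp 1 → ok
Recompute each column's even parity and compare to cp:
  c0: data parity 0, sent cp 0 → ok
  c1: data parity 1, sent cp 0 → mismatch
  c2: data parity 0, sent cp 0 → ok
Exactly one row (r1) and one column (c1) fail → the flipped bit is at their intersection.

row 1, column 1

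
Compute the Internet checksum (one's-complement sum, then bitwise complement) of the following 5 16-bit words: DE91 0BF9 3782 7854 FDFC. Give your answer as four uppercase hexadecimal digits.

One's-complement addition (fold any carry out of bit 15 back into bit 0):
  0xDE91 + 0x0BF9 = 0x0EA8A
  0xEA8A + 0x3782 = 0x1220C → wrap carry → 0x220D
  0x220D + 0x7854 = 0x09A61
  0x9A61 + 0xFDFC = 0x1985D → wrap carry → 0x985E
One's-complement sum = 0x985E.
Checksum = ~0x985E & 0xFFFF = 0x67A1.

67A1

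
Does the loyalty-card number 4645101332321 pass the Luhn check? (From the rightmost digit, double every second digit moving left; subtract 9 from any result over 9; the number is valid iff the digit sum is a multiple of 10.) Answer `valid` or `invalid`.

From the right, keep odd positions and double even positions (subtract 9 from any doubled value over 9):
  doubled (positions 2,4,...): 4 4 6 0 1 3 → sum 18
  kept (positions 1,3,...): 1 3 3 1 1 4 4 → sum 17
Total = 35.
35 mod 10 = 5, so the number is invalid.

invalid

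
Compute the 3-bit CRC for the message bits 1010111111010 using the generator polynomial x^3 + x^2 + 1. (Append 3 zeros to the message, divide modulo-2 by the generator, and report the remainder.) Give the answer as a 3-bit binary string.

000

Append 3 zeros: 1010111111010000. Divide by 1101 (XOR where the leading bit is 1):
  pos 0: 1010 XOR 1101 = 0111
  pos 1: 1111 XOR 1101 = 0010
  pos 3: 1011 XOR 1101 = 0110
  pos 4: 1101 XOR 1101 = 0000
  pos 8: 1101 XOR 1101 = 0000
Remainder (last 3 bits) = 000. This is the CRC / FCS.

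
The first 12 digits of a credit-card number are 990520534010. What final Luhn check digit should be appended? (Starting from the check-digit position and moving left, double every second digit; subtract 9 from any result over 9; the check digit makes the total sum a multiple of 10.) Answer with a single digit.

3

Partial digits right→left: 0 1 0 4 3 5 0 2 5 0 9 9
Double every second digit counting from the check-digit position (so the 1st, 3rd, 5th, ... of the partial from the right).
  doubled (with −9 where >9): 0 0 6 0 1 9 → sum 16
  kept as-is: 1 4 5 2 0 9 → sum 21
Total = 16 + 21 = 37.
Check digit = (10 − (37 mod 10)) mod 10 = 3.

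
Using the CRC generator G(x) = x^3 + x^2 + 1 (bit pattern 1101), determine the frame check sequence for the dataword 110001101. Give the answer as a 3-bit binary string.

010

Append 3 zeros: 110001101000. Divide by 1101 (XOR where the leading bit is 1):
  pos 0: 1100 XOR 1101 = 0001
  pos 3: 1011 XOR 1101 = 0110
  pos 4: 1100 XOR 1101 = 0001
  pos 7: 1100 XOR 1101 = 0001
Remainder (last 3 bits) = 010. This is the CRC / FCS.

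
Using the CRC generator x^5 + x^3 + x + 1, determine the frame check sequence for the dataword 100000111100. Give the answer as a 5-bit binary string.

00100

Append 5 zeros: 10000011110000000. Divide by 101011 (XOR where the leading bit is 1):
  pos 0: 100000 XOR 101011 = 001011
  pos 2: 101111 XOR 101011 = 000100
  pos 5: 100110 XOR 101011 = 001101
  pos 7: 110100 XOR 101011 = 011111
  pos 8: 111110 XOR 101011 = 010101
  pos 9: 101010 XOR 101011 = 000001
Remainder (last 5 bits) = 00100. This is the CRC / FCS.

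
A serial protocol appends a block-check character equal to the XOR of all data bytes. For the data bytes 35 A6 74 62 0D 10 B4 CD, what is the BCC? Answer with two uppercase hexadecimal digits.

E1

XOR the bytes together:
  start with 0x35
  0x35 ⊕ 0xA6 = 0x93
  0x93 ⊕ 0x74 = 0xE7
  0xE7 ⊕ 0x62 = 0x85
  0x85 ⊕ 0x0D = 0x88
  0x88 ⊕ 0x10 = 0x98
  0x98 ⊕ 0xB4 = 0x2C
  0x2C ⊕ 0xCD = 0xE1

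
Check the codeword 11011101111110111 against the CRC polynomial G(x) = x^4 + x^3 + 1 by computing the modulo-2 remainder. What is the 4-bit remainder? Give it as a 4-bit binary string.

Modulo-2 division of 11011101111110111 by 11001:
  pos 0: 11011 XOR 11001 = 00010
  pos 3: 10101 XOR 11001 = 01100
  pos 4: 11001 XOR 11001 = 00000
  pos 9: 11110 XOR 11001 = 00111
  pos 11: 11111 XOR 11001 = 00110
Remainder = 1101 (nonzero — an error is detected).

1101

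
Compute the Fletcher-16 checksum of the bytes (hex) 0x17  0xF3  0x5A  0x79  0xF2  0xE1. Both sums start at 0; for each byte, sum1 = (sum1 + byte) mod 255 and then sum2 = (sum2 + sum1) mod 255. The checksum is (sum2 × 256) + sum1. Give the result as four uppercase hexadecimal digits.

Running sums (mod 255):
  after byte 0 (0x17): sum1=23, sum2=23
  after byte 1 (0xF3): sum1=11, sum2=34
  after byte 2 (0x5A): sum1=101, sum2=135
  after byte 3 (0x79): sum1=222, sum2=102
  after byte 4 (0xF2): sum1=209, sum2=56
  after byte 5 (0xE1): sum1=179, sum2=235
Checksum = sum2·256 + sum1 = 235·256 + 179 = 60339 = 0xEBB3.

EBB3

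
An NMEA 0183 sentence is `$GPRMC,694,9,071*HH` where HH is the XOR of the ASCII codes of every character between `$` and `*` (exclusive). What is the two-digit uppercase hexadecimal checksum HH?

53

XOR the ASCII codes of the payload characters:
  'G' = 0x47 → acc = 0x47
  'P' = 0x50 → acc = 0x17
  'R' = 0x52 → acc = 0x45
  'M' = 0x4D → acc = 0x08
  'C' = 0x43 → acc = 0x4B
  ',' = 0x2C → acc = 0x67
  '6' = 0x36 → acc = 0x51
  '9' = 0x39 → acc = 0x68
  '4' = 0x34 → acc = 0x5C
  ',' = 0x2C → acc = 0x70
  '9' = 0x39 → acc = 0x49
  ',' = 0x2C → acc = 0x65
  '0' = 0x30 → acc = 0x55
  '7' = 0x37 → acc = 0x62
  '1' = 0x31 → acc = 0x53
Checksum = 0x53.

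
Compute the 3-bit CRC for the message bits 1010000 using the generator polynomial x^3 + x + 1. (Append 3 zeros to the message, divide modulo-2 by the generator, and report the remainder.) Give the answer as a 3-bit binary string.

Append 3 zeros: 1010000000. Divide by 1011 (XOR where the leading bit is 1):
  pos 0: 1010 XOR 1011 = 0001
  pos 3: 1000 XOR 1011 = 0011
  pos 5: 1100 XOR 1011 = 0111
  pos 6: 1110 XOR 1011 = 0101
Remainder (last 3 bits) = 101. This is the CRC / FCS.

101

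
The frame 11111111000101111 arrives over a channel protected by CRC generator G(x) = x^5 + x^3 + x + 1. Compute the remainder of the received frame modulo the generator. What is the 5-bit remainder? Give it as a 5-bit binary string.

10101

Modulo-2 division of 11111111000101111 by 101011:
  pos 0: 111111 XOR 101011 = 010100
  pos 1: 101001 XOR 101011 = 000010
  pos 5: 101000 XOR 101011 = 000011
  pos 9: 111011 XOR 101011 = 010000
  pos 10: 100001 XOR 101011 = 001010
Remainder = 10101 (nonzero — an error is detected).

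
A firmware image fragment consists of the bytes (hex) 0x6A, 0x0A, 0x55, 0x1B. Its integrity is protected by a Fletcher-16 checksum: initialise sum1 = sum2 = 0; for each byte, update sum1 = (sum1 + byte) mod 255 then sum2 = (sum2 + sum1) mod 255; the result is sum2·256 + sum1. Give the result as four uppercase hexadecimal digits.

8DE4

Running sums (mod 255):
  after byte 0 (0x6A): sum1=106, sum2=106
  after byte 1 (0x0A): sum1=116, sum2=222
  after byte 2 (0x55): sum1=201, sum2=168
  after byte 3 (0x1B): sum1=228, sum2=141
Checksum = sum2·256 + sum1 = 141·256 + 228 = 36324 = 0x8DE4.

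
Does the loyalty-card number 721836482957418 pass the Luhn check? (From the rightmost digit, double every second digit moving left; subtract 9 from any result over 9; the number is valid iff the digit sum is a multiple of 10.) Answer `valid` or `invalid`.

invalid

From the right, keep odd positions and double even positions (subtract 9 from any doubled value over 9):
  doubled (positions 2,4,...): 2 5 9 7 3 7 4 → sum 37
  kept (positions 1,3,...): 8 4 5 2 4 3 1 7 → sum 34
Total = 71.
71 mod 10 = 1, so the number is invalid.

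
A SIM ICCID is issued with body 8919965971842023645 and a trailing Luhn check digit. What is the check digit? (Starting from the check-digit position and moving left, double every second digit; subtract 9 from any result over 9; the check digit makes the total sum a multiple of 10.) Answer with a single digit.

2

Partial digits right→left: 5 4 6 3 2 0 2 4 8 1 7 9 5 6 9 9 1 9 8
Double every second digit counting from the check-digit position (so the 1st, 3rd, 5th, ... of the partial from the right).
  doubled (with −9 where >9): 1 3 4 4 7 5 1 9 2 7 → sum 43
  kept as-is: 4 3 0 4 1 9 6 9 9 → sum 45
Total = 43 + 45 = 88.
Check digit = (10 − (88 mod 10)) mod 10 = 2.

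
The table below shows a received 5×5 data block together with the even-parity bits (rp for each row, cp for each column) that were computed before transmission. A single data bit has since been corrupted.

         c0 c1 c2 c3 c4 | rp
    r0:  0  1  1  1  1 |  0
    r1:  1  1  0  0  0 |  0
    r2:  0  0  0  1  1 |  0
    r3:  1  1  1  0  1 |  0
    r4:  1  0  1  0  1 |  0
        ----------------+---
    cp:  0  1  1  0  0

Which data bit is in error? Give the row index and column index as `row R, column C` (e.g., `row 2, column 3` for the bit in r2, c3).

row 4, column 0

Recompute each row's even parity and compare to rp:
  r0: data parity 0, sent rp 0 → ok
  r1: data parity 0, sent rp 0 → ok
  r2: data parity 0, sent rp 0 → ok
  r3: data parity 0, sent rp 0 → ok
  r4: data parity 1, sent rp 0 → mismatch
Recompute each column's even parity and compare to cp:
  c0: data parity 1, sent cp 0 → mismatch
  c1: data parity 1, sent cp 1 → ok
  c2: data parity 1, sent cp 1 → ok
  c3: data parity 0, sent cp 0 → ok
  c4: data parity 0, sent cp 0 → ok
Exactly one row (r4) and one column (c0) fail → the flipped bit is at their intersection.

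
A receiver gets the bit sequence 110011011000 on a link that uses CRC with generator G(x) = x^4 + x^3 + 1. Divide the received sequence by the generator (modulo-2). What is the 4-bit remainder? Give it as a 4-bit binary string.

Modulo-2 division of 110011011000 by 11001:
  pos 0: 11001 XOR 11001 = 00000
  pos 5: 10110 XOR 11001 = 01111
  pos 6: 11110 XOR 11001 = 00111
Remainder = 1110 (nonzero — an error is detected).

1110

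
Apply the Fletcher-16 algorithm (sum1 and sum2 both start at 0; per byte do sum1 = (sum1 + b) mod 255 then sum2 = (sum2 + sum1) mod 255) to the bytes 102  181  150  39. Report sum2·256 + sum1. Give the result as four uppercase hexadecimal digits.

0FD9

Running sums (mod 255):
  after byte 0 (102): sum1=102, sum2=102
  after byte 1 (181): sum1=28, sum2=130
  after byte 2 (150): sum1=178, sum2=53
  after byte 3 (39): sum1=217, sum2=15
Checksum = sum2·256 + sum1 = 15·256 + 217 = 4057 = 0x0FD9.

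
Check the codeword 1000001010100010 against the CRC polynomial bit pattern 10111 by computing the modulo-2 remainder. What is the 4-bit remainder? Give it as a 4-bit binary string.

1011

Modulo-2 division of 1000001010100010 by 10111:
  pos 0: 10000 XOR 10111 = 00111
  pos 2: 11101 XOR 10111 = 01010
  pos 3: 10100 XOR 10111 = 00011
  pos 6: 11101 XOR 10111 = 01010
  pos 7: 10100 XOR 10111 = 00011
  pos 10: 11001 XOR 10111 = 01110
  pos 11: 11100 XOR 10111 = 01011
Remainder = 1011 (nonzero — an error is detected).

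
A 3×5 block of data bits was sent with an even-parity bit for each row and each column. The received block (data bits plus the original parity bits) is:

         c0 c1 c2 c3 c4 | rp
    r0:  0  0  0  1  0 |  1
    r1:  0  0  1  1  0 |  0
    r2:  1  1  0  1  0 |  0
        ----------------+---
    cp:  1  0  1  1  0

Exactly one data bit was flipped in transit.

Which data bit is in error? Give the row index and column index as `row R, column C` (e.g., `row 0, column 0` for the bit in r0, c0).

row 2, column 1

Recompute each row's even parity and compare to rp:
  r0: data parity 1, sent rp 1 → ok
  r1: data parity 0, sent rp 0 → ok
  r2: data parity 1, sent rp 0 → mismatch
Recompute each column's even parity and compare to cp:
  c0: data parity 1, sent cp 1 → ok
  c1: data parity 1, sent cp 0 → mismatch
  c2: data parity 1, sent cp 1 → ok
  c3: data parity 1, sent cp 1 → ok
  c4: data parity 0, sent cp 0 → ok
Exactly one row (r2) and one column (c1) fail → the flipped bit is at their intersection.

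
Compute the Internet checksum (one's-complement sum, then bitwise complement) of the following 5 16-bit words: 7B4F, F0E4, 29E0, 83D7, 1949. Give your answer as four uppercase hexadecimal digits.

CCCA

One's-complement addition (fold any carry out of bit 15 back into bit 0):
  0x7B4F + 0xF0E4 = 0x16C33 → wrap carry → 0x6C34
  0x6C34 + 0x29E0 = 0x09614
  0x9614 + 0x83D7 = 0x119EB → wrap carry → 0x19EC
  0x19EC + 0x1949 = 0x03335
One's-complement sum = 0x3335.
Checksum = ~0x3335 & 0xFFFF = 0xCCCA.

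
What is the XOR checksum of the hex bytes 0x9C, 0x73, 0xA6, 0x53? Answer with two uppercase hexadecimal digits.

XOR the bytes together:
  start with 0x9C
  0x9C ⊕ 0x73 = 0xEF
  0xEF ⊕ 0xA6 = 0x49
  0x49 ⊕ 0x53 = 0x1A

1A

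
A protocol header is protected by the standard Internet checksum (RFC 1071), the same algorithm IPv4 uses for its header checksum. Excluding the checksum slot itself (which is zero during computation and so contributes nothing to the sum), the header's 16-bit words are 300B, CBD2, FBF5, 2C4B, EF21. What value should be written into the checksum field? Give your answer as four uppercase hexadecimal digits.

ECBE

One's-complement addition (fold any carry out of bit 15 back into bit 0):
  0x300B + 0xCBD2 = 0x0FBDD
  0xFBDD + 0xFBF5 = 0x1F7D2 → wrap carry → 0xF7D3
  0xF7D3 + 0x2C4B = 0x1241E → wrap carry → 0x241F
  0x241F + 0xEF21 = 0x11340 → wrap carry → 0x1341
One's-complement sum = 0x1341.
Checksum = ~0x1341 & 0xFFFF = 0xECBE.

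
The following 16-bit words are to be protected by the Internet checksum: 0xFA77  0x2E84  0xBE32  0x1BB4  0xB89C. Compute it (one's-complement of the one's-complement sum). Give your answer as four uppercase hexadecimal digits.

4480

One's-complement addition (fold any carry out of bit 15 back into bit 0):
  0xFA77 + 0x2E84 = 0x128FB → wrap carry → 0x28FC
  0x28FC + 0xBE32 = 0x0E72E
  0xE72E + 0x1BB4 = 0x102E2 → wrap carry → 0x02E3
  0x02E3 + 0xB89C = 0x0BB7F
One's-complement sum = 0xBB7F.
Checksum = ~0xBB7F & 0xFFFF = 0x4480.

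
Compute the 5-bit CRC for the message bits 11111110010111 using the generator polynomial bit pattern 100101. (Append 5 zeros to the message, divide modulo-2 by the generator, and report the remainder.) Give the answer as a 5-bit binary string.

Append 5 zeros: 1111111001011100000. Divide by 100101 (XOR where the leading bit is 1):
  pos 0: 111111 XOR 100101 = 011010
  pos 1: 110101 XOR 100101 = 010000
  pos 2: 100000 XOR 100101 = 000101
  pos 5: 101010 XOR 100101 = 001111
  pos 7: 111111 XOR 100101 = 011010
  pos 8: 110101 XOR 100101 = 010000
  pos 9: 100000 XOR 100101 = 000101
  pos 12: 101000 XOR 100101 = 001101
Remainder (last 5 bits) = 11010. This is the CRC / FCS.

11010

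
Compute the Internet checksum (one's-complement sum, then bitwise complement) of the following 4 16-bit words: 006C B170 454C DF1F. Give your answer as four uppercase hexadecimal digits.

One's-complement addition (fold any carry out of bit 15 back into bit 0):
  0x006C + 0xB170 = 0x0B1DC
  0xB1DC + 0x454C = 0x0F728
  0xF728 + 0xDF1F = 0x1D647 → wrap carry → 0xD648
One's-complement sum = 0xD648.
Checksum = ~0xD648 & 0xFFFF = 0x29B7.

29B7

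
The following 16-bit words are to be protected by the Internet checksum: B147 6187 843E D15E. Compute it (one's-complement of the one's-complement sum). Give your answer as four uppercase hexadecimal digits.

9793

One's-complement addition (fold any carry out of bit 15 back into bit 0):
  0xB147 + 0x6187 = 0x112CE → wrap carry → 0x12CF
  0x12CF + 0x843E = 0x0970D
  0x970D + 0xD15E = 0x1686B → wrap carry → 0x686C
One's-complement sum = 0x686C.
Checksum = ~0x686C & 0xFFFF = 0x9793.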